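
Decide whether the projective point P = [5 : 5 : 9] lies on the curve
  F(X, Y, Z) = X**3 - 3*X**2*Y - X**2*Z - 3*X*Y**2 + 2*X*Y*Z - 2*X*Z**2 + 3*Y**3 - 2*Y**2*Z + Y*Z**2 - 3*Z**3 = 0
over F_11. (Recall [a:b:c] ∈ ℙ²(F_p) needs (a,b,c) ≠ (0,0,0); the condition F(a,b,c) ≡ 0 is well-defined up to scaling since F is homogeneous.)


F(5,5,9) ≡ 2 (mod 11); P is NOT on the curve.

Evaluate F(5, 5, 9) term-by-term (mod 11).
  X**3 ↦ 1·125·1·1 = 125
  -3*X**2*Y ↦ -3·25·5·1 = -375
  -X**2*Z ↦ -1·25·1·9 = -225
  -3*X*Y**2 ↦ -3·5·25·1 = -375
  2*X*Y*Z ↦ 2·5·5·9 = 450
  -2*X*Z**2 ↦ -2·5·1·81 = -810
  3*Y**3 ↦ 3·1·125·1 = 375
  -2*Y**2*Z ↦ -2·1·25·9 = -450
  Y*Z**2 ↦ 1·1·5·81 = 405
  -3*Z**3 ↦ -3·1·1·729 = -2187
Sum: F(5, 5, 9) = (125) + (-375) + (-225) + (-375) + (450) + (-810) + (375) + (-450) + (405) + (-2187) = -3067.
Reducing mod 11: -3067 ≡ 2 (mod 11).
Since F(a, b, c) ≡ 2 ≠ 0 (mod 11), P does NOT lie on the curve.


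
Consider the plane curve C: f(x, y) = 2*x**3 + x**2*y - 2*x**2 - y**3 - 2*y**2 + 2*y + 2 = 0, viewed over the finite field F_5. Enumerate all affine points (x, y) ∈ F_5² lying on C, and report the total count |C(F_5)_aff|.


Affine F_5-points: {(0, 2), (2, 0)}; count = 2.

For each of the 25 pairs (x, y) ∈ F_5², evaluate f(x, y) mod 5. Record the zeros.
  x = 0: [0↦2, 1↦1, 2↦0, 3↦3, 4↦4]  zeros at y ∈ {2}
  x = 1: [0↦2, 1↦2, 2↦2, 3↦1, 4↦3]  zeros at y ∈ ∅
  x = 2: [0↦0, 1↦3, 2↦1, 3↦3, 4↦3]  zeros at y ∈ {0}
  x = 3: [0↦3, 1↦1, 2↦4, 3↦1, 4↦1]  zeros at y ∈ ∅
  x = 4: [0↦3, 1↦3, 2↦3, 3↦2, 4↦4]  zeros at y ∈ ∅
Collecting zeros: affine points = {(0, 2), (2, 0)}.
Total count |C(F_5)_aff| = 2.


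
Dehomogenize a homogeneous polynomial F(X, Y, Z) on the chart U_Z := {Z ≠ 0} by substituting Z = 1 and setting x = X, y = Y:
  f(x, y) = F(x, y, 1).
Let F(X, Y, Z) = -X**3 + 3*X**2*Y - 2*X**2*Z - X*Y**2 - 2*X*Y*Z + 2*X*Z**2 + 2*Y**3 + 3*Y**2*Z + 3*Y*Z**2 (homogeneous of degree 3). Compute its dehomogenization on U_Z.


f(x, y) = -x**3 + 3*x**2*y - 2*x**2 - x*y**2 - 2*x*y + 2*x + 2*y**3 + 3*y**2 + 3*y

On U_Z we set Z = 1. Each monomial c·X^i·Y^j·Z^k in F becomes c·x^i·y^j·1^k = c·x^i·y^j.
Substituting Z = 1: F(X, Y, 1) = -x**3 + 3*x**2*y - 2*x**2 - x*y**2 - 2*x*y + 2*x + 2*y**3 + 3*y**2 + 3*y.
Note: deg(f) ≤ deg(F) = 3; strict inequality happens when F is divisible by Z (lost terms).


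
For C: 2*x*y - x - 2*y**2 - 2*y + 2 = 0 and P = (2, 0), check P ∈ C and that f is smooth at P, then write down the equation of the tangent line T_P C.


Tangent line at P: -x + 2*y + 2 = 0.

Step 1: f(2, 0) = 0, so P lies on C.
Step 2: partial derivatives
  f_x(x, y) = 2*y - 1, f_y(x, y) = 2*x - 4*y - 2.
  f_x(P) = -1, f_y(P) = 2 (gradient nonzero, so P is smooth).
Step 3: tangent line at P: -1·(x − 2) + 2·(y − 0) = 0.
Expanding: -x + 2*y + 2 = 0.


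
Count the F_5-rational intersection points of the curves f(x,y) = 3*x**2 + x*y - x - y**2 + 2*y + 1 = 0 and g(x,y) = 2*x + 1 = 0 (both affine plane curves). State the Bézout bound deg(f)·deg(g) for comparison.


Common zeros: {(2, 2)}; count = 1; Bézout bound = 2.

deg(f) = 2, deg(g) = 1, so Bézout bound = 2.
Scan x ∈ F_5. For each x, list the y ∈ F_5 with f(x, y) ≡ 0 and those with g(x, y) ≡ 0 (mod 5); the common zeros in that column are the intersection.
  x = 0: f ≡ 0 at y ∈ ∅; g ≡ 0 at y ∈ ∅; common: ∅.
  x = 1: f ≡ 0 at y ∈ {1, 2}; g ≡ 0 at y ∈ ∅; common: ∅.
  x = 2: f ≡ 0 at y ∈ {2}; g ≡ 0 at y ∈ {0, 1, 2, 3, 4}; common: {2}.
  x = 3: f ≡ 0 at y ∈ {0}; g ≡ 0 at y ∈ ∅; common: ∅.
  x = 4: f ≡ 0 at y ∈ {0, 1}; g ≡ 0 at y ∈ ∅; common: ∅.
Collecting: common zeros = {(2, 2)}, so the count is 1.
Comparison with the Bézout bound: 1 ≤ 2 = deg(f)·deg(g), as expected for curves with no common component (the affine F_5-count falls short of the bound because intersections may lie at infinity, over extension fields, or carry multiplicity).


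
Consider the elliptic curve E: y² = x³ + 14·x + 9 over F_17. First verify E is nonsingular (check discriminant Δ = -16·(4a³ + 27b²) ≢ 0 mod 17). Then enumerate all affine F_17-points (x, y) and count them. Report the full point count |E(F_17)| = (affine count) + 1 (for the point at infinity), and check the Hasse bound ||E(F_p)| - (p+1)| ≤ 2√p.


Affine points = {(0, 3), (0, 14), (5, 0), (7, 5), (7, 12), (8, 2), (8, 15), (11, 7), (11, 10), (12, 1), (12, 16), (13, 5), (13, 12), (14, 5), (14, 12)}; affine count = 15; |E(F_17)| = 16.

Discriminant check: Δ ∝ 4a³ + 27b² = 4·14³ + 27·9² = 4·2744 + 27·81 ≡ 5 (mod 17). Nonzero ⇒ E is nonsingular.
For each x ∈ F_17, compute rhs = x³ + 14·x + 9 mod 17, then count y ∈ F_17 with y² ≡ rhs.
  x = 0: rhs = 9, matching y values: 3, 14 (2 points).
  x = 1: rhs = 7, matching y values: none (0 points).
  x = 2: rhs = 11, matching y values: none (0 points).
  x = 3: rhs = 10, matching y values: none (0 points).
  x = 4: rhs = 10, matching y values: none (0 points).
  x = 5: rhs = 0, matching y values: 0 (1 points).
  x = 6: rhs = 3, matching y values: none (0 points).
  x = 7: rhs = 8, matching y values: 5, 12 (2 points).
  x = 8: rhs = 4, matching y values: 2, 15 (2 points).
  x = 9: rhs = 14, matching y values: none (0 points).
  x = 10: rhs = 10, matching y values: none (0 points).
  x = 11: rhs = 15, matching y values: 7, 10 (2 points).
  x = 12: rhs = 1, matching y values: 1, 16 (2 points).
  x = 13: rhs = 8, matching y values: 5, 12 (2 points).
  x = 14: rhs = 8, matching y values: 5, 12 (2 points).
  x = 15: rhs = 7, matching y values: none (0 points).
  x = 16: rhs = 11, matching y values: none (0 points).
Total affine count: 15.
Full point count |E(F_17)| = 15 + 1 = 16.
Hasse bound: |16 − (17+1)| = |-2| = 2 ≤ 2√17 ≈ 8.2462 ✓.


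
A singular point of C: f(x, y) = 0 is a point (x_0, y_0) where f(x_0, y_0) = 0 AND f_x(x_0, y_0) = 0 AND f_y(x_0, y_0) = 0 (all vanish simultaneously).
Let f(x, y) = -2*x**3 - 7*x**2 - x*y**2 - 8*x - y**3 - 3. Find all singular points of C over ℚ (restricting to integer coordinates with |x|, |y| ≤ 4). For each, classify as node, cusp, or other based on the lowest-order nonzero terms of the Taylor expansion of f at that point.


Singular points: {(-1, 0)}; classification: node.

Compute partial derivatives:
  f_x = -6*x**2 - 14*x - y**2 - 8.
  f_y = -2*x*y - 3*y**2.
Scan x_0 ∈ {−4, ..., 4}. For each x_0, f_y(x_0, y) is a polynomial in y; find its integer roots y ∈ {−4, ..., 4}, then test f_x and f at those candidates.
  x = -4: f_y(-4, y) = -3*y**2 + 8*y; vanishes at y ∈ {0}. (-4, 0): f_x = -48 ≠ 0.
  x = -3: f_y(-3, y) = -3*y**2 + 6*y; vanishes at y ∈ {0, 2}. (-3, 0): f_x = -20 ≠ 0; (-3, 2): f_x = -24 ≠ 0.
  x = -2: f_y(-2, y) = -3*y**2 + 4*y; vanishes at y ∈ {0}. (-2, 0): f_x = -4 ≠ 0.
  x = -1: f_y(-1, y) = -3*y**2 + 2*y; vanishes at y ∈ {0}. (-1, 0): f_x = 0, f = 0 — SINGULAR.
  x = 0: f_y(0, y) = -3*y**2; vanishes at y ∈ {0}. (0, 0): f_x = -8 ≠ 0.
  x = 1: f_y(1, y) = -3*y**2 - 2*y; vanishes at y ∈ {0}. (1, 0): f_x = -28 ≠ 0.
  x = 2: f_y(2, y) = -3*y**2 - 4*y; vanishes at y ∈ {0}. (2, 0): f_x = -60 ≠ 0.
  x = 3: f_y(3, y) = -3*y**2 - 6*y; vanishes at y ∈ {-2, 0}. (3, -2): f_x = -108 ≠ 0; (3, 0): f_x = -104 ≠ 0.
  x = 4: f_y(4, y) = -3*y**2 - 8*y; vanishes at y ∈ {0}. (4, 0): f_x = -160 ≠ 0.
Only singular point on the grid: (-1, 0).
Classify: substitute x = -1 + u, y = 0 + v and expand: f = -2*u**3 - u**2 - u*v**2 - v**3 + v**2.
No constant or linear terms (consistent with a singular point). Quadratic part: -u**2 + v**2. Cubic part: -2*u**3 - u*v**2 - v**3.
The quadratic part v**2 - u**2 = (v − u)(v + u) splits into two distinct linear factors, so there are two distinct tangent lines y − 0 = ±(x − -1) — this is a node (ordinary double point).
Classification: node.


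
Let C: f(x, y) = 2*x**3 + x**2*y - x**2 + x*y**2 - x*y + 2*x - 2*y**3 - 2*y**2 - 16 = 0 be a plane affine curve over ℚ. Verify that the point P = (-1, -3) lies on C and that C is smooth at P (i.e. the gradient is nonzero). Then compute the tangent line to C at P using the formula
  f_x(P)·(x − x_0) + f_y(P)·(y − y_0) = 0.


Tangent line at P: 28*x - 34*y - 74 = 0.

Step 1: f(-1, -3) = 0, so P lies on C.
Step 2: partial derivatives
  f_x(x, y) = 6*x**2 + 2*x*y - 2*x + y**2 - y + 2, f_y(x, y) = x**2 + 2*x*y - x - 6*y**2 - 4*y.
  f_x(P) = 28, f_y(P) = -34 (gradient nonzero, so P is smooth).
Step 3: tangent line at P: 28·(x − -1) + -34·(y − -3) = 0.
Expanding: 28*x - 34*y - 74 = 0.


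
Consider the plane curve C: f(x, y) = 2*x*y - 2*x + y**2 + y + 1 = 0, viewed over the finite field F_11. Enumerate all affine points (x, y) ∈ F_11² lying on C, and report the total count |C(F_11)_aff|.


Affine F_11-points: {(2, 2), (2, 4), (3, 5), (3, 10), (5, 3), (5, 8), (6, 0), (6, 9), (9, 7), (10, 6)}; count = 10.

For each of the 121 pairs (x, y) ∈ F_11², evaluate f(x, y) mod 11. Record the zeros.
  x = 0: [0↦1, 1↦3, 2↦7, 3↦2, 4↦10, 5↦9, 6↦10, 7↦2, 8↦7, 9↦3, 10↦1]  zeros at y ∈ ∅
  x = 1: [0↦10, 1↦3, 2↦9, 3↦6, 4↦5, 5↦6, 6↦9, 7↦3, 8↦10, 9↦8, 10↦8]  zeros at y ∈ ∅
  x = 2: [0↦8, 1↦3, 2↦0, 3↦10, 4↦0, 5↦3, 6↦8, 7↦4, 8↦2, 9↦2, 10↦4]  zeros at y ∈ {2, 4}
  x = 3: [0↦6, 1↦3, 2↦2, 3↦3, 4↦6, 5↦0, 6↦7, 7↦5, 8↦5, 9↦7, 10↦0]  zeros at y ∈ {5, 10}
  x = 4: [0↦4, 1↦3, 2↦4, 3↦7, 4↦1, 5↦8, 6↦6, 7↦6, 8↦8, 9↦1, 10↦7]  zeros at y ∈ ∅
  x = 5: [0↦2, 1↦3, 2↦6, 3↦0, 4↦7, 5↦5, 6↦5, 7↦7, 8↦0, 9↦6, 10↦3]  zeros at y ∈ {3, 8}
  x = 6: [0↦0, 1↦3, 2↦8, 3↦4, 4↦2, 5↦2, 6↦4, 7↦8, 8↦3, 9↦0, 10↦10]  zeros at y ∈ {0, 9}
  x = 7: [0↦9, 1↦3, 2↦10, 3↦8, 4↦8, 5↦10, 6↦3, 7↦9, 8↦6, 9↦5, 10↦6]  zeros at y ∈ ∅
  x = 8: [0↦7, 1↦3, 2↦1, 3↦1, 4↦3, 5↦7, 6↦2, 7↦10, 8↦9, 9↦10, 10↦2]  zeros at y ∈ ∅
  x = 9: [0↦5, 1↦3, 2↦3, 3↦5, 4↦9, 5↦4, 6↦1, 7↦0, 8↦1, 9↦4, 10↦9]  zeros at y ∈ {7}
  x = 10: [0↦3, 1↦3, 2↦5, 3↦9, 4↦4, 5↦1, 6↦0, 7↦1, 8↦4, 9↦9, 10↦5]  zeros at y ∈ {6}
Collecting zeros: affine points = {(2, 2), (2, 4), (3, 5), (3, 10), (5, 3), (5, 8), (6, 0), (6, 9), (9, 7), (10, 6)}.
Total count |C(F_11)_aff| = 10.


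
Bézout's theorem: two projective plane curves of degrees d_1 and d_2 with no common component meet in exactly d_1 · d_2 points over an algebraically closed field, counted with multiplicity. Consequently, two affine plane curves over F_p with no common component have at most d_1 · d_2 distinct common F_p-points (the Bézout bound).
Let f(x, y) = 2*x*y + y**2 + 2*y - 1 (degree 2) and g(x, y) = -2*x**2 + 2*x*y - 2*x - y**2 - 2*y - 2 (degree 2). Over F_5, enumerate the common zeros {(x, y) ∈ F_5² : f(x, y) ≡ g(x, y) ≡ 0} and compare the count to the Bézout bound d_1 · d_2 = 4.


Common zeros: {(1, 3)}; count = 1; Bézout bound = 4.

deg(f) = 2, deg(g) = 2, so Bézout bound = 4.
Scan x ∈ F_5. For each x, list the y ∈ F_5 with f(x, y) ≡ 0 and those with g(x, y) ≡ 0 (mod 5); the common zeros in that column are the intersection.
  x = 0: f ≡ 0 at y ∈ ∅; g ≡ 0 at y ∈ {1, 2}; common: ∅.
  x = 1: f ≡ 0 at y ∈ {3}; g ≡ 0 at y ∈ {2, 3}; common: {3}.
  x = 2: f ≡ 0 at y ∈ {2}; g ≡ 0 at y ∈ ∅; common: ∅.
  x = 3: f ≡ 0 at y ∈ ∅; g ≡ 0 at y ∈ ∅; common: ∅.
  x = 4: f ≡ 0 at y ∈ {1, 4}; g ≡ 0 at y ∈ ∅; common: ∅.
Collecting: common zeros = {(1, 3)}, so the count is 1.
Comparison with the Bézout bound: 1 ≤ 4 = deg(f)·deg(g), as expected for curves with no common component (the affine F_5-count falls short of the bound because intersections may lie at infinity, over extension fields, or carry multiplicity).


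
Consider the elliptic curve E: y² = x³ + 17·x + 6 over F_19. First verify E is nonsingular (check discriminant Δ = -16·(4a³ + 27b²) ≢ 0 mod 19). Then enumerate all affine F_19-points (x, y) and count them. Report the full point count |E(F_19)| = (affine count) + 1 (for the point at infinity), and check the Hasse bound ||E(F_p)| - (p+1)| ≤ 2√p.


Affine points = {(0, 5), (0, 14), (1, 9), (1, 10), (4, 9), (4, 10), (5, 8), (5, 11), (6, 1), (6, 18), (10, 6), (10, 13), (11, 2), (11, 17), (12, 0), (13, 7), (13, 12), (14, 9), (14, 10), (15, 8), (15, 11), (16, 2), (16, 17), (18, 8), (18, 11)}; affine count = 25; |E(F_19)| = 26.

Discriminant check: Δ ∝ 4a³ + 27b² = 4·17³ + 27·6² = 4·4913 + 27·36 ≡ 9 (mod 19). Nonzero ⇒ E is nonsingular.
For each x ∈ F_19, compute rhs = x³ + 17·x + 6 mod 19, then count y ∈ F_19 with y² ≡ rhs.
  x = 0: rhs = 6, matching y values: 5, 14 (2 points).
  x = 1: rhs = 5, matching y values: 9, 10 (2 points).
  x = 2: rhs = 10, matching y values: none (0 points).
  x = 3: rhs = 8, matching y values: none (0 points).
  x = 4: rhs = 5, matching y values: 9, 10 (2 points).
  x = 5: rhs = 7, matching y values: 8, 11 (2 points).
  x = 6: rhs = 1, matching y values: 1, 18 (2 points).
  x = 7: rhs = 12, matching y values: none (0 points).
  x = 8: rhs = 8, matching y values: none (0 points).
  x = 9: rhs = 14, matching y values: none (0 points).
  x = 10: rhs = 17, matching y values: 6, 13 (2 points).
  x = 11: rhs = 4, matching y values: 2, 17 (2 points).
  x = 12: rhs = 0, matching y values: 0 (1 points).
  x = 13: rhs = 11, matching y values: 7, 12 (2 points).
  x = 14: rhs = 5, matching y values: 9, 10 (2 points).
  x = 15: rhs = 7, matching y values: 8, 11 (2 points).
  x = 16: rhs = 4, matching y values: 2, 17 (2 points).
  x = 17: rhs = 2, matching y values: none (0 points).
  x = 18: rhs = 7, matching y values: 8, 11 (2 points).
Total affine count: 25.
Full point count |E(F_19)| = 25 + 1 = 26.
Hasse bound: |26 − (19+1)| = |6| = 6 ≤ 2√19 ≈ 8.7178 ✓.


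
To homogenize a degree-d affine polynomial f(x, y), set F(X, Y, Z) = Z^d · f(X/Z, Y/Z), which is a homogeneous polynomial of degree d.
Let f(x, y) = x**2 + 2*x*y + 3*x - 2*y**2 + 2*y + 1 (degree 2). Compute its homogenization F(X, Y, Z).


F(X, Y, Z) = X**2 + 2*X*Y + 3*X*Z - 2*Y**2 + 2*Y*Z + Z**2

deg(f) = 2.
Substitute x = X/Z, y = Y/Z into f, then multiply by Z^2.
  monomial 1·x^2·y^0 ↦ 1·X^2·Y^0·Z^0.
  monomial 2·x^1·y^1 ↦ 2·X^1·Y^1·Z^0.
  monomial 3·x^1·y^0 ↦ 3·X^1·Y^0·Z^1.
  monomial -2·x^0·y^2 ↦ -2·X^0·Y^2·Z^0.
  monomial 2·x^0·y^1 ↦ 2·X^0·Y^1·Z^1.
  monomial 1·x^0·y^0 ↦ 1·X^0·Y^0·Z^2.
Collecting: F(X, Y, Z) = X**2 + 2*X*Y + 3*X*Z - 2*Y**2 + 2*Y*Z + Z**2.


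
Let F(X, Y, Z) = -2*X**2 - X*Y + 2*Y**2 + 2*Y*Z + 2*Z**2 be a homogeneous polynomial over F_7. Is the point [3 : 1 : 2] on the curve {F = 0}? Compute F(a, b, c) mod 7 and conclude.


F(3,1,2) ≡ 0 (mod 7); P is on the curve.

Evaluate F(3, 1, 2) term-by-term (mod 7).
  -2*X**2 ↦ -2·9·1·1 = -18
  -X*Y ↦ -1·3·1·1 = -3
  2*Y**2 ↦ 2·1·1·1 = 2
  2*Y*Z ↦ 2·1·1·2 = 4
  2*Z**2 ↦ 2·1·1·4 = 8
Sum: F(3, 1, 2) = (-18) + (-3) + (2) + (4) + (8) = -7.
Reducing mod 7: -7 ≡ 0 (mod 7).
Since F(a, b, c) ≡ 0 (mod 7), P lies on the curve.


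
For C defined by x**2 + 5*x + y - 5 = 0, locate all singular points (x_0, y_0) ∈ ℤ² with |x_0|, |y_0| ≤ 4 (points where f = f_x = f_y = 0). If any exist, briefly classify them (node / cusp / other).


No singular points in the scanned grid; C is smooth there.

Compute partial derivatives:
  f_x = 2*x + 5.
  f_y = 1.
f_y = 1 is a nonzero constant, so f_y never vanishes: no point (x, y) can satisfy f = f_x = f_y = 0. In particular no (x, y) ∈ {−4, ..., 4}² is singular; the curve is smooth.


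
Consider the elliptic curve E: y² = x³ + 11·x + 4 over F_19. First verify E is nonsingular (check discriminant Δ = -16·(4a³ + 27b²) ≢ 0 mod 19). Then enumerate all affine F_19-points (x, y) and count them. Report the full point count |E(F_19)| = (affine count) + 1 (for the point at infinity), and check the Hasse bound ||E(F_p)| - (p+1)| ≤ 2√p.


Affine points = {(0, 2), (0, 17), (1, 4), (1, 15), (3, 8), (3, 11), (4, 6), (4, 13), (6, 1), (6, 18), (7, 5), (7, 14), (13, 8), (13, 11), (16, 1), (16, 18), (18, 7), (18, 12)}; affine count = 18; |E(F_19)| = 19.

Discriminant check: Δ ∝ 4a³ + 27b² = 4·11³ + 27·4² = 4·1331 + 27·16 ≡ 18 (mod 19). Nonzero ⇒ E is nonsingular.
For each x ∈ F_19, compute rhs = x³ + 11·x + 4 mod 19, then count y ∈ F_19 with y² ≡ rhs.
  x = 0: rhs = 4, matching y values: 2, 17 (2 points).
  x = 1: rhs = 16, matching y values: 4, 15 (2 points).
  x = 2: rhs = 15, matching y values: none (0 points).
  x = 3: rhs = 7, matching y values: 8, 11 (2 points).
  x = 4: rhs = 17, matching y values: 6, 13 (2 points).
  x = 5: rhs = 13, matching y values: none (0 points).
  x = 6: rhs = 1, matching y values: 1, 18 (2 points).
  x = 7: rhs = 6, matching y values: 5, 14 (2 points).
  x = 8: rhs = 15, matching y values: none (0 points).
  x = 9: rhs = 15, matching y values: none (0 points).
  x = 10: rhs = 12, matching y values: none (0 points).
  x = 11: rhs = 12, matching y values: none (0 points).
  x = 12: rhs = 2, matching y values: none (0 points).
  x = 13: rhs = 7, matching y values: 8, 11 (2 points).
  x = 14: rhs = 14, matching y values: none (0 points).
  x = 15: rhs = 10, matching y values: none (0 points).
  x = 16: rhs = 1, matching y values: 1, 18 (2 points).
  x = 17: rhs = 12, matching y values: none (0 points).
  x = 18: rhs = 11, matching y values: 7, 12 (2 points).
Total affine count: 18.
Full point count |E(F_19)| = 18 + 1 = 19.
Hasse bound: |19 − (19+1)| = |-1| = 1 ≤ 2√19 ≈ 8.7178 ✓.


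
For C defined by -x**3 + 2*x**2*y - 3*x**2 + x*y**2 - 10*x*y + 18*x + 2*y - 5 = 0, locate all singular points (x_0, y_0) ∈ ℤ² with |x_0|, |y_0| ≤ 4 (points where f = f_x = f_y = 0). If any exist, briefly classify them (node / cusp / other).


Singular points: {(1, 3)}; classification: cusp.

Compute partial derivatives:
  f_x = -3*x**2 + 4*x*y - 6*x + y**2 - 10*y + 18.
  f_y = 2*x**2 + 2*x*y - 10*x + 2.
Scan x_0 ∈ {−4, ..., 4}. For each x_0, f_y(x_0, y) is a polynomial in y; find its integer roots y ∈ {−4, ..., 4}, then test f_x and f at those candidates.
  x = -4: f_y(-4, y) = 74 - 8*y; no integer root y with |y| ≤ 4.
  x = -3: f_y(-3, y) = 50 - 6*y; no integer root y with |y| ≤ 4.
  x = -2: f_y(-2, y) = 30 - 4*y; no integer root y with |y| ≤ 4.
  x = -1: f_y(-1, y) = 14 - 2*y; no integer root y with |y| ≤ 4.
  x = 0: f_y(0, y) = 2; no integer root y with |y| ≤ 4.
  x = 1: f_y(1, y) = 2*y - 6; vanishes at y ∈ {3}. (1, 3): f_x = 0, f = 0 — SINGULAR.
  x = 2: f_y(2, y) = 4*y - 10; no integer root y with |y| ≤ 4.
  x = 3: f_y(3, y) = 6*y - 10; no integer root y with |y| ≤ 4.
  x = 4: f_y(4, y) = 8*y - 6; no integer root y with |y| ≤ 4.
Only singular point on the grid: (1, 3).
Classify: substitute x = 1 + u, y = 3 + v and expand: f = -u**3 + 2*u**2*v + u*v**2 + v**2.
No constant or linear terms (consistent with a singular point). Quadratic part: v**2. Cubic part: -u**3 + 2*u**2*v + u*v**2.
The quadratic part v**2 is a perfect square, so there is a single (double) tangent line v = 0, i.e. y = 3. Restricting the cubic part to that line (v = 0) leaves -u**3 ≠ 0, so f is not divisible by v and the branch is v² ≈ u**3 to lowest order — this is a cusp.
Classification: cusp.


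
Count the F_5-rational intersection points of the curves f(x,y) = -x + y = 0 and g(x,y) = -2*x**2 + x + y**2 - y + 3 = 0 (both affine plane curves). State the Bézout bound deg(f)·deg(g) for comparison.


Common zeros: ∅; count = 0; Bézout bound = 2.

deg(f) = 1, deg(g) = 2, so Bézout bound = 2.
Scan x ∈ F_5. For each x, list the y ∈ F_5 with f(x, y) ≡ 0 and those with g(x, y) ≡ 0 (mod 5); the common zeros in that column are the intersection.
  x = 0: f ≡ 0 at y ∈ {0}; g ≡ 0 at y ∈ {2, 4}; common: ∅.
  x = 1: f ≡ 0 at y ∈ {1}; g ≡ 0 at y ∈ ∅; common: ∅.
  x = 2: f ≡ 0 at y ∈ {2}; g ≡ 0 at y ∈ ∅; common: ∅.
  x = 3: f ≡ 0 at y ∈ {3}; g ≡ 0 at y ∈ {2, 4}; common: ∅.
  x = 4: f ≡ 0 at y ∈ {4}; g ≡ 0 at y ∈ {0, 1}; common: ∅.
Collecting: common zeros = ∅, so the count is 0.
Comparison with the Bézout bound: 0 ≤ 2 = deg(f)·deg(g), as expected for curves with no common component (the affine F_5-count falls short of the bound because intersections may lie at infinity, over extension fields, or carry multiplicity).


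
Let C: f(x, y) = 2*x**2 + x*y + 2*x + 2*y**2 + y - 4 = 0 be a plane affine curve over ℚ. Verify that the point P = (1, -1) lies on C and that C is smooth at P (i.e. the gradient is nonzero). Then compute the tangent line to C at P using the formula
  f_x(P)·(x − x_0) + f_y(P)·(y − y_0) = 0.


Tangent line at P: 5*x - 2*y - 7 = 0.

Step 1: f(1, -1) = 0, so P lies on C.
Step 2: partial derivatives
  f_x(x, y) = 4*x + y + 2, f_y(x, y) = x + 4*y + 1.
  f_x(P) = 5, f_y(P) = -2 (gradient nonzero, so P is smooth).
Step 3: tangent line at P: 5·(x − 1) + -2·(y − -1) = 0.
Expanding: 5*x - 2*y - 7 = 0.


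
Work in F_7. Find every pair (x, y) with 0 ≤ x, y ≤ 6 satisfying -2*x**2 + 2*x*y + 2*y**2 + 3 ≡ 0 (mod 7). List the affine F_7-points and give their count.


Affine F_7-points: {(0, 3), (0, 4), (2, 6), (3, 1), (3, 3), (4, 4), (4, 6), (5, 1)}; count = 8.

For each of the 49 pairs (x, y) ∈ F_7², evaluate f(x, y) mod 7. Record the zeros.
  x = 0: [0↦3, 1↦5, 2↦4, 3↦0, 4↦0, 5↦4, 6↦5]  zeros at y ∈ {3, 4}
  x = 1: [0↦1, 1↦5, 2↦6, 3↦4, 4↦6, 5↦5, 6↦1]  zeros at y ∈ ∅
  x = 2: [0↦2, 1↦1, 2↦4, 3↦4, 4↦1, 5↦2, 6↦0]  zeros at y ∈ {6}
  x = 3: [0↦6, 1↦0, 2↦5, 3↦0, 4↦6, 5↦2, 6↦2]  zeros at y ∈ {1, 3}
  x = 4: [0↦6, 1↦2, 2↦2, 3↦6, 4↦0, 5↦5, 6↦0]  zeros at y ∈ {4, 6}
  x = 5: [0↦2, 1↦0, 2↦2, 3↦1, 4↦4, 5↦4, 6↦1]  zeros at y ∈ {1}
  x = 6: [0↦1, 1↦1, 2↦5, 3↦6, 4↦4, 5↦6, 6↦5]  zeros at y ∈ ∅
Collecting zeros: affine points = {(0, 3), (0, 4), (2, 6), (3, 1), (3, 3), (4, 4), (4, 6), (5, 1)}.
Total count |C(F_7)_aff| = 8.


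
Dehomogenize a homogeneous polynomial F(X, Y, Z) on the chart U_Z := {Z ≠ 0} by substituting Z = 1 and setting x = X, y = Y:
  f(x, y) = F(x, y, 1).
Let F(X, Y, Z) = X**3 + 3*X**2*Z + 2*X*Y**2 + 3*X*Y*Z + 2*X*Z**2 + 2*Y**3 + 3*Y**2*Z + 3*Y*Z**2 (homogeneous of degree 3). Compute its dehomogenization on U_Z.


f(x, y) = x**3 + 3*x**2 + 2*x*y**2 + 3*x*y + 2*x + 2*y**3 + 3*y**2 + 3*y

On U_Z we set Z = 1. Each monomial c·X^i·Y^j·Z^k in F becomes c·x^i·y^j·1^k = c·x^i·y^j.
Substituting Z = 1: F(X, Y, 1) = x**3 + 3*x**2 + 2*x*y**2 + 3*x*y + 2*x + 2*y**3 + 3*y**2 + 3*y.
Note: deg(f) ≤ deg(F) = 3; strict inequality happens when F is divisible by Z (lost terms).


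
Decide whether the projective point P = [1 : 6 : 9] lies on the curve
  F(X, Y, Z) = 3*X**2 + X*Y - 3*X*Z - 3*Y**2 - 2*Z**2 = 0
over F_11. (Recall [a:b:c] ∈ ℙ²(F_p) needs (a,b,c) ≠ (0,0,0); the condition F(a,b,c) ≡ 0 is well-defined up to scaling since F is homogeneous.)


F(1,6,9) ≡ 9 (mod 11); P is NOT on the curve.

Evaluate F(1, 6, 9) term-by-term (mod 11).
  3*X**2 ↦ 3·1·1·1 = 3
  X*Y ↦ 1·1·6·1 = 6
  -3*X*Z ↦ -3·1·1·9 = -27
  -3*Y**2 ↦ -3·1·36·1 = -108
  -2*Z**2 ↦ -2·1·1·81 = -162
Sum: F(1, 6, 9) = (3) + (6) + (-27) + (-108) + (-162) = -288.
Reducing mod 11: -288 ≡ 9 (mod 11).
Since F(a, b, c) ≡ 9 ≠ 0 (mod 11), P does NOT lie on the curve.


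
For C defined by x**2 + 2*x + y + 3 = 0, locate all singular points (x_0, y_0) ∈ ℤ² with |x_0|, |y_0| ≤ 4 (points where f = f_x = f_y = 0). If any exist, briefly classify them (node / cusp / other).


No singular points in the scanned grid; C is smooth there.

Compute partial derivatives:
  f_x = 2*x + 2.
  f_y = 1.
f_y = 1 is a nonzero constant, so f_y never vanishes: no point (x, y) can satisfy f = f_x = f_y = 0. In particular no (x, y) ∈ {−4, ..., 4}² is singular; the curve is smooth.


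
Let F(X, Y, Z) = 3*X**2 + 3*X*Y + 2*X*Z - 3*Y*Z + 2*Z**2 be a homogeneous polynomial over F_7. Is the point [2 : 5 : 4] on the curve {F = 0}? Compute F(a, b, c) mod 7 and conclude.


F(2,5,4) ≡ 2 (mod 7); P is NOT on the curve.

Evaluate F(2, 5, 4) term-by-term (mod 7).
  3*X**2 ↦ 3·4·1·1 = 12
  3*X*Y ↦ 3·2·5·1 = 30
  2*X*Z ↦ 2·2·1·4 = 16
  -3*Y*Z ↦ -3·1·5·4 = -60
  2*Z**2 ↦ 2·1·1·16 = 32
Sum: F(2, 5, 4) = (12) + (30) + (16) + (-60) + (32) = 30.
Reducing mod 7: 30 ≡ 2 (mod 7).
Since F(a, b, c) ≡ 2 ≠ 0 (mod 7), P does NOT lie on the curve.


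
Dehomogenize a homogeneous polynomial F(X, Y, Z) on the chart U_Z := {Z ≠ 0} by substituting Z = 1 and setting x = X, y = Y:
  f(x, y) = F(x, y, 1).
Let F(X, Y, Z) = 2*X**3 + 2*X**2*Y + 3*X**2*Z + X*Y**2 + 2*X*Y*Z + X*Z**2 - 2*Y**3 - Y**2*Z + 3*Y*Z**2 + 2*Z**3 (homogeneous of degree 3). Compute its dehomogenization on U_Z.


f(x, y) = 2*x**3 + 2*x**2*y + 3*x**2 + x*y**2 + 2*x*y + x - 2*y**3 - y**2 + 3*y + 2

On U_Z we set Z = 1. Each monomial c·X^i·Y^j·Z^k in F becomes c·x^i·y^j·1^k = c·x^i·y^j.
Substituting Z = 1: F(X, Y, 1) = 2*x**3 + 2*x**2*y + 3*x**2 + x*y**2 + 2*x*y + x - 2*y**3 - y**2 + 3*y + 2.
Note: deg(f) ≤ deg(F) = 3; strict inequality happens when F is divisible by Z (lost terms).


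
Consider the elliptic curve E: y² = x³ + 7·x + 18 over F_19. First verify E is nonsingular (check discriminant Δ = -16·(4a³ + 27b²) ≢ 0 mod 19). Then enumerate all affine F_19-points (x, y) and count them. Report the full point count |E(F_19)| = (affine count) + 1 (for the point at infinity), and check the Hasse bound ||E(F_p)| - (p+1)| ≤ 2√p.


Affine points = {(1, 8), (1, 11), (3, 3), (3, 16), (5, 8), (5, 11), (7, 7), (7, 12), (8, 4), (8, 15), (10, 9), (10, 10), (11, 1), (11, 18), (12, 5), (12, 14), (13, 8), (13, 11)}; affine count = 18; |E(F_19)| = 19.

Discriminant check: Δ ∝ 4a³ + 27b² = 4·7³ + 27·18² = 4·343 + 27·324 ≡ 12 (mod 19). Nonzero ⇒ E is nonsingular.
For each x ∈ F_19, compute rhs = x³ + 7·x + 18 mod 19, then count y ∈ F_19 with y² ≡ rhs.
  x = 0: rhs = 18, matching y values: none (0 points).
  x = 1: rhs = 7, matching y values: 8, 11 (2 points).
  x = 2: rhs = 2, matching y values: none (0 points).
  x = 3: rhs = 9, matching y values: 3, 16 (2 points).
  x = 4: rhs = 15, matching y values: none (0 points).
  x = 5: rhs = 7, matching y values: 8, 11 (2 points).
  x = 6: rhs = 10, matching y values: none (0 points).
  x = 7: rhs = 11, matching y values: 7, 12 (2 points).
  x = 8: rhs = 16, matching y values: 4, 15 (2 points).
  x = 9: rhs = 12, matching y values: none (0 points).
  x = 10: rhs = 5, matching y values: 9, 10 (2 points).
  x = 11: rhs = 1, matching y values: 1, 18 (2 points).
  x = 12: rhs = 6, matching y values: 5, 14 (2 points).
  x = 13: rhs = 7, matching y values: 8, 11 (2 points).
  x = 14: rhs = 10, matching y values: none (0 points).
  x = 15: rhs = 2, matching y values: none (0 points).
  x = 16: rhs = 8, matching y values: none (0 points).
  x = 17: rhs = 15, matching y values: none (0 points).
  x = 18: rhs = 10, matching y values: none (0 points).
Total affine count: 18.
Full point count |E(F_19)| = 18 + 1 = 19.
Hasse bound: |19 − (19+1)| = |-1| = 1 ≤ 2√19 ≈ 8.7178 ✓.


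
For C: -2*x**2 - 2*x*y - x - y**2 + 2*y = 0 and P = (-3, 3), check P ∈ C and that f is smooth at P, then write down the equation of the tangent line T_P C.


Tangent line at P: 5*x + 2*y + 9 = 0.

Step 1: f(-3, 3) = 0, so P lies on C.
Step 2: partial derivatives
  f_x(x, y) = -4*x - 2*y - 1, f_y(x, y) = -2*x - 2*y + 2.
  f_x(P) = 5, f_y(P) = 2 (gradient nonzero, so P is smooth).
Step 3: tangent line at P: 5·(x − -3) + 2·(y − 3) = 0.
Expanding: 5*x + 2*y + 9 = 0.


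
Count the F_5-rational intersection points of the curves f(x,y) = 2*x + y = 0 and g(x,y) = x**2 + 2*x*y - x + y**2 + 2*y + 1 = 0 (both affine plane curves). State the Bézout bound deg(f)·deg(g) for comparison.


Common zeros: {(2, 1), (3, 4)}; count = 2; Bézout bound = 2.

deg(f) = 1, deg(g) = 2, so Bézout bound = 2.
Scan x ∈ F_5. For each x, list the y ∈ F_5 with f(x, y) ≡ 0 and those with g(x, y) ≡ 0 (mod 5); the common zeros in that column are the intersection.
  x = 0: f ≡ 0 at y ∈ {0}; g ≡ 0 at y ∈ {4}; common: ∅.
  x = 1: f ≡ 0 at y ∈ {3}; g ≡ 0 at y ∈ ∅; common: ∅.
  x = 2: f ≡ 0 at y ∈ {1}; g ≡ 0 at y ∈ {1, 3}; common: {1}.
  x = 3: f ≡ 0 at y ∈ {4}; g ≡ 0 at y ∈ {3, 4}; common: {4}.
  x = 4: f ≡ 0 at y ∈ {2}; g ≡ 0 at y ∈ ∅; common: ∅.
Collecting: common zeros = {(2, 1), (3, 4)}, so the count is 2.
Comparison with the Bézout bound: 2 ≤ 2 = deg(f)·deg(g), as expected for curves with no common component (the bound is attained).


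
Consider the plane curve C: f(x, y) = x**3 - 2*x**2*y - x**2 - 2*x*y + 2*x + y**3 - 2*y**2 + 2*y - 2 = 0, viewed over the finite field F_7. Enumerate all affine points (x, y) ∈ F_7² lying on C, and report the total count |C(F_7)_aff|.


Affine F_7-points: {(0, 6), (1, 0), (2, 2), (3, 3), (5, 1)}; count = 5.

For each of the 49 pairs (x, y) ∈ F_7², evaluate f(x, y) mod 7. Record the zeros.
  x = 0: [0↦5, 1↦6, 2↦2, 3↦6, 4↦3, 5↦6, 6↦0]  zeros at y ∈ {6}
  x = 1: [0↦0, 1↦4, 2↦3, 3↦3, 4↦3, 5↦2, 6↦6]  zeros at y ∈ {0}
  x = 2: [0↦6, 1↦2, 2↦0, 3↦6, 4↦5, 5↦3, 6↦6]  zeros at y ∈ {2}
  x = 3: [0↦1, 1↦6, 2↦6, 3↦0, 4↦1, 5↦1, 6↦6]  zeros at y ∈ {3}
  x = 4: [0↦5, 1↦1, 2↦6, 3↦5, 4↦4, 5↦2, 6↦5]  zeros at y ∈ ∅
  x = 5: [0↦3, 1↦0, 2↦6, 3↦6, 4↦6, 5↦5, 6↦2]  zeros at y ∈ {1}
  x = 6: [0↦1, 1↦2, 2↦5, 3↦2, 4↦6, 5↦2, 6↦3]  zeros at y ∈ ∅
Collecting zeros: affine points = {(0, 6), (1, 0), (2, 2), (3, 3), (5, 1)}.
Total count |C(F_7)_aff| = 5.


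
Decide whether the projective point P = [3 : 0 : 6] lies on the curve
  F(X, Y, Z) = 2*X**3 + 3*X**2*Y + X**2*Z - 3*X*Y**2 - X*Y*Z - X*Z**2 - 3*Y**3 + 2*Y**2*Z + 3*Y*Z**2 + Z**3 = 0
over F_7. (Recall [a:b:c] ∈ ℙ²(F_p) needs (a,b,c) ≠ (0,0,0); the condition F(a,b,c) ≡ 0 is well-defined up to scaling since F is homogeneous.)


F(3,0,6) ≡ 6 (mod 7); P is NOT on the curve.

Evaluate F(3, 0, 6) term-by-term (mod 7).
  2*X**3 ↦ 2·27·1·1 = 54
  3*X**2*Y ↦ 3·9·0·1 = 0
  X**2*Z ↦ 1·9·1·6 = 54
  -3*X*Y**2 ↦ -3·3·0·1 = 0
  -X*Y*Z ↦ -1·3·0·6 = 0
  -X*Z**2 ↦ -1·3·1·36 = -108
  -3*Y**3 ↦ -3·1·0·1 = 0
  2*Y**2*Z ↦ 2·1·0·6 = 0
  3*Y*Z**2 ↦ 3·1·0·36 = 0
  Z**3 ↦ 1·1·1·216 = 216
Sum: F(3, 0, 6) = (54) + (0) + (54) + (0) + (0) + (-108) + (0) + (0) + (0) + (216) = 216.
Reducing mod 7: 216 ≡ 6 (mod 7).
Since F(a, b, c) ≡ 6 ≠ 0 (mod 7), P does NOT lie on the curve.


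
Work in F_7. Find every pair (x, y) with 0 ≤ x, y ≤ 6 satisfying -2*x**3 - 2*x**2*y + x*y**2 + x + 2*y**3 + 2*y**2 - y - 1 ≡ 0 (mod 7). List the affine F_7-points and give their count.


Affine F_7-points: {(0, 2), (0, 5), (0, 6), (1, 1), (1, 3), (1, 5), (5, 4), (6, 0), (6, 1), (6, 2)}; count = 10.

For each of the 49 pairs (x, y) ∈ F_7², evaluate f(x, y) mod 7. Record the zeros.
  x = 0: [0↦6, 1↦2, 2↦0, 3↦5, 4↦1, 5↦0, 6↦0]  zeros at y ∈ {2, 5, 6}
  x = 1: [0↦5, 1↦0, 2↦6, 3↦0, 4↦1, 5↦0, 6↦2]  zeros at y ∈ {1, 3, 5}
  x = 2: [0↦6, 1↦3, 2↦6, 3↦6, 4↦1, 5↦3, 6↦3]  zeros at y ∈ ∅
  x = 3: [0↦4, 1↦6, 2↦2, 3↦4, 4↦3, 5↦4, 6↦5]  zeros at y ∈ ∅
  x = 4: [0↦1, 1↦4, 2↦3, 3↦3, 4↦2, 5↦5, 6↦3]  zeros at y ∈ ∅
  x = 5: [0↦6, 1↦6, 2↦4, 3↦5, 4↦0, 5↦1, 6↦6]  zeros at y ∈ {4}
  x = 6: [0↦0, 1↦0, 2↦0, 3↦5, 4↦6, 5↦1, 6↦2]  zeros at y ∈ {0, 1, 2}
Collecting zeros: affine points = {(0, 2), (0, 5), (0, 6), (1, 1), (1, 3), (1, 5), (5, 4), (6, 0), (6, 1), (6, 2)}.
Total count |C(F_7)_aff| = 10.


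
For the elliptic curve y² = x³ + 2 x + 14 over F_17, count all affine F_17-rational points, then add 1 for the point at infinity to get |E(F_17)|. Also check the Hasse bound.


Affine points = {(1, 0), (2, 3), (2, 14), (3, 8), (3, 9), (4, 1), (4, 16), (5, 8), (5, 9), (6, 2), (6, 15), (8, 7), (8, 10), (9, 8), (9, 9), (12, 7), (12, 10), (14, 7), (14, 10), (15, 6), (15, 11)}; affine count = 21; |E(F_17)| = 22.

Discriminant check: Δ ∝ 4a³ + 27b² = 4·2³ + 27·14² = 4·8 + 27·196 ≡ 3 (mod 17). Nonzero ⇒ E is nonsingular.
For each x ∈ F_17, compute rhs = x³ + 2·x + 14 mod 17, then count y ∈ F_17 with y² ≡ rhs.
  x = 0: rhs = 14, matching y values: none (0 points).
  x = 1: rhs = 0, matching y values: 0 (1 points).
  x = 2: rhs = 9, matching y values: 3, 14 (2 points).
  x = 3: rhs = 13, matching y values: 8, 9 (2 points).
  x = 4: rhs = 1, matching y values: 1, 16 (2 points).
  x = 5: rhs = 13, matching y values: 8, 9 (2 points).
  x = 6: rhs = 4, matching y values: 2, 15 (2 points).
  x = 7: rhs = 14, matching y values: none (0 points).
  x = 8: rhs = 15, matching y values: 7, 10 (2 points).
  x = 9: rhs = 13, matching y values: 8, 9 (2 points).
  x = 10: rhs = 14, matching y values: none (0 points).
  x = 11: rhs = 7, matching y values: none (0 points).
  x = 12: rhs = 15, matching y values: 7, 10 (2 points).
  x = 13: rhs = 10, matching y values: none (0 points).
  x = 14: rhs = 15, matching y values: 7, 10 (2 points).
  x = 15: rhs = 2, matching y values: 6, 11 (2 points).
  x = 16: rhs = 11, matching y values: none (0 points).
Total affine count: 21.
Full point count |E(F_17)| = 21 + 1 = 22.
Hasse bound: |22 − (17+1)| = |4| = 4 ≤ 2√17 ≈ 8.2462 ✓.


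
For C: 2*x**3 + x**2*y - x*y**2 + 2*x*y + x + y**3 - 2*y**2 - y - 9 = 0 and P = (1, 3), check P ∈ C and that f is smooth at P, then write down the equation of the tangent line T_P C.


Tangent line at P: 10*x + 11*y - 43 = 0.

Step 1: f(1, 3) = 0, so P lies on C.
Step 2: partial derivatives
  f_x(x, y) = 6*x**2 + 2*x*y - y**2 + 2*y + 1, f_y(x, y) = x**2 - 2*x*y + 2*x + 3*y**2 - 4*y - 1.
  f_x(P) = 10, f_y(P) = 11 (gradient nonzero, so P is smooth).
Step 3: tangent line at P: 10·(x − 1) + 11·(y − 3) = 0.
Expanding: 10*x + 11*y - 43 = 0.


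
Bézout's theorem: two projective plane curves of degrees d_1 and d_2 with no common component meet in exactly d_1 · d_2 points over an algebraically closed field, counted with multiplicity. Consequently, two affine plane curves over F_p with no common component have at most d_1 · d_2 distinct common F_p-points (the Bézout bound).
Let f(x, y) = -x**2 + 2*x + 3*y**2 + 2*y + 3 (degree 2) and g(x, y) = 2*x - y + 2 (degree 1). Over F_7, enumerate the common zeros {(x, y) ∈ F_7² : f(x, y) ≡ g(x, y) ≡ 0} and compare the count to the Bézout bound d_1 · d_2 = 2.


Common zeros: {(4, 3), (6, 0)}; count = 2; Bézout bound = 2.

deg(f) = 2, deg(g) = 1, so Bézout bound = 2.
Scan x ∈ F_7. For each x, list the y ∈ F_7 with f(x, y) ≡ 0 and those with g(x, y) ≡ 0 (mod 7); the common zeros in that column are the intersection.
  x = 0: f ≡ 0 at y ∈ ∅; g ≡ 0 at y ∈ {2}; common: ∅.
  x = 1: f ≡ 0 at y ∈ ∅; g ≡ 0 at y ∈ {4}; common: ∅.
  x = 2: f ≡ 0 at y ∈ ∅; g ≡ 0 at y ∈ {6}; common: ∅.
  x = 3: f ≡ 0 at y ∈ {0, 4}; g ≡ 0 at y ∈ {1}; common: ∅.
  x = 4: f ≡ 0 at y ∈ {1, 3}; g ≡ 0 at y ∈ {3}; common: {3}.
  x = 5: f ≡ 0 at y ∈ {1, 3}; g ≡ 0 at y ∈ {5}; common: ∅.
  x = 6: f ≡ 0 at y ∈ {0, 4}; g ≡ 0 at y ∈ {0}; common: {0}.
Collecting: common zeros = {(4, 3), (6, 0)}, so the count is 2.
Comparison with the Bézout bound: 2 ≤ 2 = deg(f)·deg(g), as expected for curves with no common component (the bound is attained).


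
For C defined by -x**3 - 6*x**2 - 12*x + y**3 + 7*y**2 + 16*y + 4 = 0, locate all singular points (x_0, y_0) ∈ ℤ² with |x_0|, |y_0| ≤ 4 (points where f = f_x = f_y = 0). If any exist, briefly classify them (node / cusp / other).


Singular points: {(-2, -2)}; classification: cusp.

Compute partial derivatives:
  f_x = -3*x**2 - 12*x - 12.
  f_y = 3*y**2 + 14*y + 16.
Scan x_0 ∈ {−4, ..., 4}. For each x_0, f_y(x_0, y) is a polynomial in y; find its integer roots y ∈ {−4, ..., 4}, then test f_x and f at those candidates.
  x = -4: f_y(-4, y) = 3*y**2 + 14*y + 16; vanishes at y ∈ {-2}. (-4, -2): f_x = -12 ≠ 0.
  x = -3: f_y(-3, y) = 3*y**2 + 14*y + 16; vanishes at y ∈ {-2}. (-3, -2): f_x = -3 ≠ 0.
  x = -2: f_y(-2, y) = 3*y**2 + 14*y + 16; vanishes at y ∈ {-2}. (-2, -2): f_x = 0, f = 0 — SINGULAR.
  x = -1: f_y(-1, y) = 3*y**2 + 14*y + 16; vanishes at y ∈ {-2}. (-1, -2): f_x = -3 ≠ 0.
  x = 0: f_y(0, y) = 3*y**2 + 14*y + 16; vanishes at y ∈ {-2}. (0, -2): f_x = -12 ≠ 0.
  x = 1: f_y(1, y) = 3*y**2 + 14*y + 16; vanishes at y ∈ {-2}. (1, -2): f_x = -27 ≠ 0.
  x = 2: f_y(2, y) = 3*y**2 + 14*y + 16; vanishes at y ∈ {-2}. (2, -2): f_x = -48 ≠ 0.
  x = 3: f_y(3, y) = 3*y**2 + 14*y + 16; vanishes at y ∈ {-2}. (3, -2): f_x = -75 ≠ 0.
  x = 4: f_y(4, y) = 3*y**2 + 14*y + 16; vanishes at y ∈ {-2}. (4, -2): f_x = -108 ≠ 0.
Only singular point on the grid: (-2, -2).
Classify: substitute x = -2 + u, y = -2 + v and expand: f = -u**3 + v**3 + v**2.
No constant or linear terms (consistent with a singular point). Quadratic part: v**2. Cubic part: -u**3 + v**3.
The quadratic part v**2 is a perfect square, so there is a single (double) tangent line v = 0, i.e. y = -2. Restricting the cubic part to that line (v = 0) leaves -u**3 ≠ 0, so f is not divisible by v and the branch is v² ≈ u**3 to lowest order — this is a cusp.
Classification: cusp.


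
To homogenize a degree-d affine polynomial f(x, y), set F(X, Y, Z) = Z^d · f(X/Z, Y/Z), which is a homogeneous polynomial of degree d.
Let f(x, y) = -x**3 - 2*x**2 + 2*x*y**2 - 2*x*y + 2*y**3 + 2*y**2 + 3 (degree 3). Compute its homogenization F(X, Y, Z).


F(X, Y, Z) = -X**3 - 2*X**2*Z + 2*X*Y**2 - 2*X*Y*Z + 2*Y**3 + 2*Y**2*Z + 3*Z**3

deg(f) = 3.
Substitute x = X/Z, y = Y/Z into f, then multiply by Z^3.
  monomial -1·x^3·y^0 ↦ -1·X^3·Y^0·Z^0.
  monomial -2·x^2·y^0 ↦ -2·X^2·Y^0·Z^1.
  monomial 2·x^1·y^2 ↦ 2·X^1·Y^2·Z^0.
  monomial -2·x^1·y^1 ↦ -2·X^1·Y^1·Z^1.
  monomial 2·x^0·y^3 ↦ 2·X^0·Y^3·Z^0.
  monomial 2·x^0·y^2 ↦ 2·X^0·Y^2·Z^1.
  monomial 3·x^0·y^0 ↦ 3·X^0·Y^0·Z^3.
Collecting: F(X, Y, Z) = -X**3 - 2*X**2*Z + 2*X*Y**2 - 2*X*Y*Z + 2*Y**3 + 2*Y**2*Z + 3*Z**3.


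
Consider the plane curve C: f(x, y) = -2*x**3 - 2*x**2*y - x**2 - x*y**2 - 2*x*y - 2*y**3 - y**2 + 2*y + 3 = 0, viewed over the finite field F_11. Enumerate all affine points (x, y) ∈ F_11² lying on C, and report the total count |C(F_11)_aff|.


Affine F_11-points: {(0, 9), (1, 0), (3, 1), (4, 2), (6, 7), (7, 3), (7, 6), (7, 9), (8, 4), (9, 5), (10, 3)}; count = 11.

For each of the 121 pairs (x, y) ∈ F_11², evaluate f(x, y) mod 11. Record the zeros.
  x = 0: [0↦3, 1↦2, 2↦9, 3↦1, 4↦10, 5↦2, 6↦9, 7↦8, 8↦9, 9↦0, 10↦2]  zeros at y ∈ {9}
  x = 1: [0↦0, 1↦5, 2↦5, 3↦10, 4↦8, 5↦9, 6↦1, 7↦5, 8↦9, 9↦1, 10↦2]  zeros at y ∈ {0}
  x = 2: [0↦5, 1↦1, 2↦1, 3↦4, 4↦9, 5↦4, 6↦10, 7↦4, 8↦7, 9↦7, 10↦3]  zeros at y ∈ ∅
  x = 3: [0↦6, 1↦0, 2↦7, 3↦4, 4↦1, 5↦8, 6↦2, 7↦4, 8↦2, 9↦6, 10↦4]  zeros at y ∈ {1}
  x = 4: [0↦2, 1↦1, 2↦0, 3↦9, 4↦5, 5↦9, 6↦9, 7↦4, 8↦4, 9↦8, 10↦4]  zeros at y ∈ {2}
  x = 5: [0↦3, 1↦3, 2↦1, 3↦7, 4↦9, 5↦6, 6↦8, 7↦3, 8↦1, 9↦1, 10↦2]  zeros at y ∈ ∅
  x = 6: [0↦8, 1↦5, 2↦9, 3↦8, 4↦1, 5↦9, 6↦9, 7↦0, 8↦3, 9↦6, 10↦8]  zeros at y ∈ {7}
  x = 7: [0↦5, 1↦6, 2↦1, 3↦0, 4↦2, 5↦6, 6↦0, 7↦5, 8↦9, 9↦0, 10↦10]  zeros at y ∈ {3, 6, 9}
  x = 8: [0↦4, 1↦5, 2↦9, 3↦4, 4↦0, 5↦7, 6↦2, 7↦6, 8↦7, 9↦4, 10↦7]  zeros at y ∈ {4}
  x = 9: [0↦4, 1↦1, 2↦10, 3↦8, 4↦5, 5↦0, 6↦3, 7↦2, 8↦7, 9↦6, 10↦9]  zeros at y ∈ {5}
  x = 10: [0↦4, 1↦4, 2↦3, 3↦0, 4↦5, 5↦6, 6↦2, 7↦3, 8↦8, 9↦5, 10↦4]  zeros at y ∈ {3}
Collecting zeros: affine points = {(0, 9), (1, 0), (3, 1), (4, 2), (6, 7), (7, 3), (7, 6), (7, 9), (8, 4), (9, 5), (10, 3)}.
Total count |C(F_11)_aff| = 11.


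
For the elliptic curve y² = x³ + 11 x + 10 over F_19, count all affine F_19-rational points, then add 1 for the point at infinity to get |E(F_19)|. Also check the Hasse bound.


Affine points = {(4, 2), (4, 17), (5, 0), (6, 8), (6, 11), (14, 1), (14, 18), (15, 4), (15, 15), (16, 8), (16, 11), (18, 6), (18, 13)}; affine count = 13; |E(F_19)| = 14.

Discriminant check: Δ ∝ 4a³ + 27b² = 4·11³ + 27·10² = 4·1331 + 27·100 ≡ 6 (mod 19). Nonzero ⇒ E is nonsingular.
For each x ∈ F_19, compute rhs = x³ + 11·x + 10 mod 19, then count y ∈ F_19 with y² ≡ rhs.
  x = 0: rhs = 10, matching y values: none (0 points).
  x = 1: rhs = 3, matching y values: none (0 points).
  x = 2: rhs = 2, matching y values: none (0 points).
  x = 3: rhs = 13, matching y values: none (0 points).
  x = 4: rhs = 4, matching y values: 2, 17 (2 points).
  x = 5: rhs = 0, matching y values: 0 (1 points).
  x = 6: rhs = 7, matching y values: 8, 11 (2 points).
  x = 7: rhs = 12, matching y values: none (0 points).
  x = 8: rhs = 2, matching y values: none (0 points).
  x = 9: rhs = 2, matching y values: none (0 points).
  x = 10: rhs = 18, matching y values: none (0 points).
  x = 11: rhs = 18, matching y values: none (0 points).
  x = 12: rhs = 8, matching y values: none (0 points).
  x = 13: rhs = 13, matching y values: none (0 points).
  x = 14: rhs = 1, matching y values: 1, 18 (2 points).
  x = 15: rhs = 16, matching y values: 4, 15 (2 points).
  x = 16: rhs = 7, matching y values: 8, 11 (2 points).
  x = 17: rhs = 18, matching y values: none (0 points).
  x = 18: rhs = 17, matching y values: 6, 13 (2 points).
Total affine count: 13.
Full point count |E(F_19)| = 13 + 1 = 14.
Hasse bound: |14 − (19+1)| = |-6| = 6 ≤ 2√19 ≈ 8.7178 ✓.
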